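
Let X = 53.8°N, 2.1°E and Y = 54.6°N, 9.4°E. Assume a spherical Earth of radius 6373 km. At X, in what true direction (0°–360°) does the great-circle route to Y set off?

76.4°

N = sin Δλ·cos φ₂ = +0.0736;  D = cos φ₁ sin φ₂ − sin φ₁ cos φ₂ cos Δλ = +0.0178
initial course = atan2(N, D) = 76.44°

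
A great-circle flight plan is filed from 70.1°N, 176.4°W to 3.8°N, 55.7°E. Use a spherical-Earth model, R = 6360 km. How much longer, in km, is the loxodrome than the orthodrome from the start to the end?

Great circle: cos σ = sin φ₁ sin φ₂ + cos φ₁ cos φ₂ cos Δλ,  σ = 1.7176 rad → d_gc = 10924.2 km
Rhumb line: Δψ = -1.6742, q = Δφ/Δψ = 0.6912, d_rh = R√(Δφ²+q²Δλ²) = 12266.0 km
Excess = 12266.0 − 10924.2 = 1341.8 ≈ 1342 km

1342 km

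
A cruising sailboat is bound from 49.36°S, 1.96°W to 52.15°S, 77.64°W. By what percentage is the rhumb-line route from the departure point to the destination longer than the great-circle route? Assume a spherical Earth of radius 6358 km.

4.8%

Great circle: σ = 0.7982 rad → d_gc = Rσ = 5074.7 km
Rhumb: Δφ = -0.0487, Δλ = -1.3209, Δψ = -0.0770, q = Δφ/Δψ = 0.6324 → d_rh = R√(Δφ²+q²Δλ²) = 5319.8 km
Excess = (5319.8 − 5074.7) / 5074.7 = 245.1 / 5074.7 = 4.83% ≈ 4.8%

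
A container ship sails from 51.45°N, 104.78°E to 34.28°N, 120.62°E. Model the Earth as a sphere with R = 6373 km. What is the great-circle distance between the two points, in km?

cos σ = sin φ₁ sin φ₂ + cos φ₁ cos φ₂ cos Δλ
      = sin(51.45°)sin(34.28°) + cos(51.45°)cos(34.28°)cos(15.84°) = 0.9359
σ = 20.629° → d = Rσ = 6373·0.36005 = 2295 km

2295 km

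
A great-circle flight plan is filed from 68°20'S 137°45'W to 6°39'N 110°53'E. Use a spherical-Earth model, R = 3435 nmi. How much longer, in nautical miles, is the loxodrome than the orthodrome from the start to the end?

Great circle: cos σ = sin φ₁ sin φ₂ + cos φ₁ cos φ₂ cos Δλ,  σ = 1.8144 rad → d_gc = 6232.6 nmi
Rhumb line: Δψ = +1.7699, q = Δφ/Δψ = 0.7394, d_rh = R√(Δφ²+q²Δλ²) = 6676.9 nmi
Excess = 6676.9 − 6232.6 = 444.3 ≈ 444 nmi

444 nmi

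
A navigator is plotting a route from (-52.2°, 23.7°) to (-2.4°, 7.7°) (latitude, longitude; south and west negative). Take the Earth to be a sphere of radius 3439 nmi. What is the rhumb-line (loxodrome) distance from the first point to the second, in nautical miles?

Rhumb course C = atan2(Δλ, Δψ) with Δψ = ln[tan(π/4+φ₂/2)/tan(π/4+φ₁/2)] = +1.0299, Δλ = -0.2793 → C = 344.83°
d = R·|Δφ| / |cos C| = 3439·0.86917 / 0.96515 = 3097 nmi

3097 nmi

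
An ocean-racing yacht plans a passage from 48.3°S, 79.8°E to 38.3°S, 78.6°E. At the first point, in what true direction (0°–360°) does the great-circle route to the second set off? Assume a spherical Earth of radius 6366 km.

354.6°

N = sin Δλ·cos φ₂ = -0.0164;  D = cos φ₁ sin φ₂ − sin φ₁ cos φ₂ cos Δλ = +0.1735
initial course = atan2(N, D) = 354.59°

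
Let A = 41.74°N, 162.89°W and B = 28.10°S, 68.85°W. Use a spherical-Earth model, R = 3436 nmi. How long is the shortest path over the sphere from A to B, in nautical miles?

cos σ = sin φ₁ sin φ₂ + cos φ₁ cos φ₂ cos Δλ
      = sin(41.74°)sin(-28.10°) + cos(41.74°)cos(-28.10°)cos(94.04°) = -0.3600
σ = 111.097° → d = Rσ = 3436·1.93901 = 6662 nmi

6662 nmi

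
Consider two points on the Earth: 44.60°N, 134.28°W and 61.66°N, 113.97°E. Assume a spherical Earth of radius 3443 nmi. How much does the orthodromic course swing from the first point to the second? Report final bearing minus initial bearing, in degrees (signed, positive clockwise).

Initial bearing θ₁ = atan2(sin Δλ cos φ₂, cos φ₁ sin φ₂ − sin φ₁ cos φ₂ cos Δλ) = 329.56°
Final bearing θ₂ = (initial bearing from the destination back to the start) + 180° = 229.46°
Δθ = θ₂ − θ₁ = -100.1°

-100.1°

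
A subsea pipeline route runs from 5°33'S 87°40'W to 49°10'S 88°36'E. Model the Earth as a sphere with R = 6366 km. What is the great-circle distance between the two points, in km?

13909 km

Haversine: a = sin²(Δφ/2)+cos φ₁ cos φ₂ sin²(Δλ/2) = 0.78812;  σ = 2·atan2(√a,√(1−a))
σ = 125.186° → d = Rσ = 6366·2.18492 = 13909 km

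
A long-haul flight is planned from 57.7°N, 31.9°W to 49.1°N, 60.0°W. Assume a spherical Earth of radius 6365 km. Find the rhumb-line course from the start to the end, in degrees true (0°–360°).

Meridional parts: M(φ₁)=+1.2393, M(φ₂)=+0.9865 → ΔM = -0.2529;  Δλ = -0.4904 rad
tan C = Δλ / ΔM = +1.9396 → C = 242.73°

242.7°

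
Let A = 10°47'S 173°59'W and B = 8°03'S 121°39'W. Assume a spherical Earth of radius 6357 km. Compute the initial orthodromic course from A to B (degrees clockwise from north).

N = sin Δλ·cos φ₂ = +0.7838;  D = cos φ₁ sin φ₂ − sin φ₁ cos φ₂ cos Δλ = -0.0244
initial course = atan2(N, D) = 91.78°

91.8°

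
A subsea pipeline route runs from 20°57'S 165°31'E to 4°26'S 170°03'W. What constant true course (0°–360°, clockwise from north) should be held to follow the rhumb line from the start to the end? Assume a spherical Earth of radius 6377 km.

55.2°

Δψ = ln[tan(π/4+φ₂/2)/tan(π/4+φ₁/2)] = +0.2966
Δλ = +0.4264 rad (taken the short way round)
course = atan2(Δλ, Δψ) = 55.18°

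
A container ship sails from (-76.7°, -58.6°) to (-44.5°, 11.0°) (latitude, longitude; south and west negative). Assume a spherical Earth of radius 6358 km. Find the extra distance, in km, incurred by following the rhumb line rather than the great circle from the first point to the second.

Great circle: cos σ = sin φ₁ sin φ₂ + cos φ₁ cos φ₂ cos Δλ,  σ = 0.7388 rad → d_gc = 4697.0 km
Rhumb line: Δψ = +1.2800, q = Δφ/Δψ = 0.4391, d_rh = R√(Δφ²+q²Δλ²) = 4926.1 km
Excess = 4926.1 − 4697.0 = 229.1 ≈ 229 km

229 km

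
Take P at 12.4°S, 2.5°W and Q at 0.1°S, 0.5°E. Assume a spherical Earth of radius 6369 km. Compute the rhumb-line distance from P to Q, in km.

1407 km

Δψ = ln[tan(π/4+φ₂/2)/tan(π/4+φ₁/2)] = +0.2164;  Δφ = +0.2147 rad,  Δλ = +0.0524 rad
q = Δφ/Δψ = 0.9921
d = R·√(Δφ² + q²Δλ²) = 6369·0.22087 = 1407 km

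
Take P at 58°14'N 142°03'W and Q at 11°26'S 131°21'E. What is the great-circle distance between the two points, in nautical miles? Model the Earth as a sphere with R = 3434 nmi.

cos σ = sin φ₁ sin φ₂ + cos φ₁ cos φ₂ cos Δλ
      = sin(58.23°)sin(-11.43°) + cos(58.23°)cos(-11.43°)cos(-86.60°) = -0.1379
σ = 97.928° → d = Rσ = 3434·1.70917 = 5869 nmi

5869 nmi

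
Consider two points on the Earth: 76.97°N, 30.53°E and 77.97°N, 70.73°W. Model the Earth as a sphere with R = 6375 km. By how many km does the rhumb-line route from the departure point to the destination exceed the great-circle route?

Great circle: cos σ = sin φ₁ sin φ₂ + cos φ₁ cos φ₂ cos Δλ,  σ = 0.3372 rad → d_gc = 2149.7 km
Rhumb line: Δψ = +0.0805, q = Δφ/Δψ = 0.2168, d_rh = R√(Δφ²+q²Δλ²) = 2445.6 km
Excess = 2445.6 − 2149.7 = 295.9 ≈ 296 km

296 km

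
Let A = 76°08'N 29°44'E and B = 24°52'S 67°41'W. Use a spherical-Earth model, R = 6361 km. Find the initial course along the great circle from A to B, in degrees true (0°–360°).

θ = atan2( sin Δλ·cos φ₂ ,  cos φ₁ sin φ₂ − sin φ₁ cos φ₂ cos Δλ )
  = atan2(-0.8997, +0.0129) = 270.82°

270.8°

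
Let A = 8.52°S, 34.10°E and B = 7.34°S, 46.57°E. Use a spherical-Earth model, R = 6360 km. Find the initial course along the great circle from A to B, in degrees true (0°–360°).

N = sin Δλ·cos φ₂ = +0.2142;  D = cos φ₁ sin φ₂ − sin φ₁ cos φ₂ cos Δλ = +0.0171
initial course = atan2(N, D) = 85.43°

85.4°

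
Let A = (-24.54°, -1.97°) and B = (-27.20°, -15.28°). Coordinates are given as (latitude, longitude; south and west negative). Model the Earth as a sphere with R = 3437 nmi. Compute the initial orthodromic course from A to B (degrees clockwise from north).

254.6°

N = sin Δλ·cos φ₂ = -0.2048;  D = cos φ₁ sin φ₂ − sin φ₁ cos φ₂ cos Δλ = -0.0563
initial course = atan2(N, D) = 254.62°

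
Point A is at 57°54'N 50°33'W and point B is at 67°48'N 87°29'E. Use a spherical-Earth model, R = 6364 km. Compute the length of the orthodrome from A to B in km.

cos σ = sin φ₁ sin φ₂ + cos φ₁ cos φ₂ cos Δλ
      = sin(57.90°)sin(67.80°) + cos(57.90°)cos(67.80°)cos(138.03°) = 0.6350
σ = 50.577° → d = Rσ = 6364·0.88274 = 5618 km

5618 km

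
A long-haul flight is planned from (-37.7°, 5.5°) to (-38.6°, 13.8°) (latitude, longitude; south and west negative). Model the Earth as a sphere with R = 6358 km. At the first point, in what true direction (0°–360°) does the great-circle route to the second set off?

N = sin Δλ·cos φ₂ = +0.1128;  D = cos φ₁ sin φ₂ − sin φ₁ cos φ₂ cos Δλ = -0.0207
initial course = atan2(N, D) = 100.40°

100.4°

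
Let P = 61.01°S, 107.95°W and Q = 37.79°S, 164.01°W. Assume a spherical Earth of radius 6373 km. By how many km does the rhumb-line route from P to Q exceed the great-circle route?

114 km

Great circle: cos σ = sin φ₁ sin φ₂ + cos φ₁ cos φ₂ cos Δλ,  σ = 0.7230 rad → d_gc = 4607.6 km
Rhumb line: Δψ = +0.6394, q = Δφ/Δψ = 0.6338, d_rh = R√(Δφ²+q²Δλ²) = 4721.2 km
Excess = 4721.2 − 4607.6 = 113.6 ≈ 114 km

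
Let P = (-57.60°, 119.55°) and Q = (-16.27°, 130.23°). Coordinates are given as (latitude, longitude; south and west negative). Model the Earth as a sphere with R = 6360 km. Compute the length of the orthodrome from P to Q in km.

4673 km

cos σ = sin φ₁ sin φ₂ + cos φ₁ cos φ₂ cos Δλ
      = sin(-57.60°)sin(-16.27°) + cos(-57.60°)cos(-16.27°)cos(10.68°) = 0.7420
σ = 42.097° → d = Rσ = 6360·0.73474 = 4673 km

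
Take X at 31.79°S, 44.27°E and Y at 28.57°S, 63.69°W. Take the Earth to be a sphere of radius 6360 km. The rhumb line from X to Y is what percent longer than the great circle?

5.2%

Great circle: σ = 1.5490 rad → d_gc = Rσ = 9851.9 km
Rhumb: Δφ = +0.0562, Δλ = -1.8843, Δψ = +0.0650, q = Δφ/Δψ = 0.8643 → d_rh = R√(Δφ²+q²Δλ²) = 10363.3 km
Excess = (10363.3 − 9851.9) / 9851.9 = 511.4 / 9851.9 = 5.19% ≈ 5.2%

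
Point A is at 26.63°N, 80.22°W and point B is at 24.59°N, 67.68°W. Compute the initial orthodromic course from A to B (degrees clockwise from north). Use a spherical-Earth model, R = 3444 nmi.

θ = atan2( sin Δλ·cos φ₂ ,  cos φ₁ sin φ₂ − sin φ₁ cos φ₂ cos Δλ )
  = atan2(+0.1974, -0.0259) = 97.47°

97.5°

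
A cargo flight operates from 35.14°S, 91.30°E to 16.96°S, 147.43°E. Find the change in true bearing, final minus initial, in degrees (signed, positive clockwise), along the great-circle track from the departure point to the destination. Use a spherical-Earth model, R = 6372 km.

At departure: θ₁ = atan2(sin Δλ cos φ₂, cos φ₁ sin φ₂ − sin φ₁ cos φ₂ cos Δλ) = 85.09°
At arrival: θ₂ = atan2(sin Δλ cos φ₁, −cos φ₂ sin φ₁ + sin φ₂ cos φ₁ cos Δλ) = 58.41°
Δθ = θ₂ − θ₁ = -26.7°

-26.7°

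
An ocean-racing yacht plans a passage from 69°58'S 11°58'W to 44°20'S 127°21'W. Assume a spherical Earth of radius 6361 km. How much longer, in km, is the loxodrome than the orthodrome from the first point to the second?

Great circle: cos σ = sin φ₁ sin φ₂ + cos φ₁ cos φ₂ cos Δλ,  σ = 0.9866 rad → d_gc = 6275.9 km
Rhumb line: Δψ = +0.8687, q = Δφ/Δψ = 0.5150, d_rh = R√(Δφ²+q²Δλ²) = 7184.8 km
Excess = 7184.8 − 6275.9 = 908.9 ≈ 909 km

909 km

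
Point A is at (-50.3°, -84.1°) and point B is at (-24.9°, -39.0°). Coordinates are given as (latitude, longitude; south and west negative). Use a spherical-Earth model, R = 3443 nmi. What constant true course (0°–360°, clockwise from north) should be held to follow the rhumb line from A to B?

54.1°

Meridional parts: M(φ₁)=-1.0189, M(φ₂)=-0.4490 → ΔM = +0.5699;  Δλ = +0.7871 rad
tan C = Δλ / ΔM = +1.3812 → C = 54.09°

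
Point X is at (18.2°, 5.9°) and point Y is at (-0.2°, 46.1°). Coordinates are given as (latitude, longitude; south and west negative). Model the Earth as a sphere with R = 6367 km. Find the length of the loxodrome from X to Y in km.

4845 km

Δψ = ln[tan(π/4+φ₂/2)/tan(π/4+φ₁/2)] = -0.3266;  Δφ = -0.3211 rad,  Δλ = +0.7016 rad
q = Δφ/Δψ = 0.9832
d = R·√(Δφ² + q²Δλ²) = 6367·0.76094 = 4845 km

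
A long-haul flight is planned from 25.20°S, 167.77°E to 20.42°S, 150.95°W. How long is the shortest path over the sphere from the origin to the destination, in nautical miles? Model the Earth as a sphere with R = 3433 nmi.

2289 nmi

Haversine: a = sin²(Δφ/2)+cos φ₁ cos φ₂ sin²(Δλ/2) = 0.10710;  σ = 2·atan2(√a,√(1−a))
σ = 38.206° → d = Rσ = 3433·0.66681 = 2289 nmi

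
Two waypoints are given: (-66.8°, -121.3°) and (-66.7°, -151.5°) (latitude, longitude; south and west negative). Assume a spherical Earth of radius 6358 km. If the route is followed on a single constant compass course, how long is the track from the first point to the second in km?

Δψ = ln[tan(π/4+φ₂/2)/tan(π/4+φ₁/2)] = +0.0044;  Δφ = +0.0017 rad,  Δλ = -0.5271 rad
q = Δφ/Δψ = 0.3947
d = R·√(Δφ² + q²Δλ²) = 6358·0.20807 = 1323 km

1323 km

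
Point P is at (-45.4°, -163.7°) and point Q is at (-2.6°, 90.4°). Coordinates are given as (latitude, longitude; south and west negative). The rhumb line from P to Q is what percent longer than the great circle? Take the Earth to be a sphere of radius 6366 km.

3.7%

Great circle: σ = 1.7313 rad → d_gc = Rσ = 11021.8 km
Rhumb: Δφ = +0.7470, Δλ = -1.8483, Δψ = +0.8459, q = Δφ/Δψ = 0.8831 → d_rh = R√(Δφ²+q²Δλ²) = 11427.3 km
Excess = (11427.3 − 11021.8) / 11021.8 = 405.5 / 11021.8 = 3.68% ≈ 3.7%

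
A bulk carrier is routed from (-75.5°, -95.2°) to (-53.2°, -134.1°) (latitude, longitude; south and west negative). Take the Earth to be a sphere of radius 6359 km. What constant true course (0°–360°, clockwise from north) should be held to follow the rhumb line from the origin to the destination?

Meridional parts: M(φ₁)=-2.0619, M(φ₂)=-1.1006 → ΔM = +0.9612;  Δλ = -0.6789 rad
tan C = Δλ / ΔM = -0.7063 → C = 324.77°

324.8°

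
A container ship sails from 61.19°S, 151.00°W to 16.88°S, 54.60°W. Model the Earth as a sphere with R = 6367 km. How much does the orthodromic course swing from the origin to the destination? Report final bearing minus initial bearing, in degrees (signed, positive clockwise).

-74.5°

At departure: θ₁ = atan2(sin Δλ cos φ₂, cos φ₁ sin φ₂ − sin φ₁ cos φ₂ cos Δλ) = 103.79°
At arrival: θ₂ = atan2(sin Δλ cos φ₁, −cos φ₂ sin φ₁ + sin φ₂ cos φ₁ cos Δλ) = 29.28°
Δθ = θ₂ − θ₁ = -74.5°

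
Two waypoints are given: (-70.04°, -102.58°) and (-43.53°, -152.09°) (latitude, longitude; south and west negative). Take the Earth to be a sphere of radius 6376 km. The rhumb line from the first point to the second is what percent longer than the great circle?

Great circle: σ = 0.6299 rad → d_gc = Rσ = 4016.5 km
Rhumb: Δφ = +0.4627, Δλ = -0.8641, Δψ = +0.8919, q = Δφ/Δψ = 0.5188 → d_rh = R√(Δφ²+q²Δλ²) = 4107.5 km
Excess = (4107.5 − 4016.5) / 4016.5 = 91.0 / 4016.5 = 2.27% ≈ 2.3%

2.3%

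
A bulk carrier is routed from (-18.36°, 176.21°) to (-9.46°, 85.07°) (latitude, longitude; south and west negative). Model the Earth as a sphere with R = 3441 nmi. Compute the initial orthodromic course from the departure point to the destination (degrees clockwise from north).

260.7°

N = sin Δλ·cos φ₂ = -0.9862;  D = cos φ₁ sin φ₂ − sin φ₁ cos φ₂ cos Δλ = -0.1622
initial course = atan2(N, D) = 260.66°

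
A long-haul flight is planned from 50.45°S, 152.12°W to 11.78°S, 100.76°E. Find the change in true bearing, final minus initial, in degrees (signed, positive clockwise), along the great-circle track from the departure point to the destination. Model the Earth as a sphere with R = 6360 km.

+73.1°

At departure: θ₁ = atan2(sin Δλ cos φ₂, cos φ₁ sin φ₂ − sin φ₁ cos φ₂ cos Δλ) = 249.37°
At arrival: θ₂ = atan2(sin Δλ cos φ₁, −cos φ₂ sin φ₁ + sin φ₂ cos φ₁ cos Δλ) = 322.50°
Δθ = θ₂ − θ₁ = +73.1°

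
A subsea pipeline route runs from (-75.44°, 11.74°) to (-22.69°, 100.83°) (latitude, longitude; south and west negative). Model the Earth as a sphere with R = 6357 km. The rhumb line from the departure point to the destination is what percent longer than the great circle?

6.8%

Great circle: σ = 1.1842 rad → d_gc = Rσ = 7527.9 km
Rhumb: Δφ = +0.9207, Δλ = +1.5549, Δψ = +1.6509, q = Δφ/Δψ = 0.5577 → d_rh = R√(Δφ²+q²Δλ²) = 8039.9 km
Excess = (8039.9 − 7527.9) / 7527.9 = 512.0 / 7527.9 = 6.80% ≈ 6.8%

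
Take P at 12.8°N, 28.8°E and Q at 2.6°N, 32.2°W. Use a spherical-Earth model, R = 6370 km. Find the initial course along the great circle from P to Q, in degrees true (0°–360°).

θ = atan2( sin Δλ·cos φ₂ ,  cos φ₁ sin φ₂ − sin φ₁ cos φ₂ cos Δλ )
  = atan2(-0.8737, -0.0631) = 265.87°

265.9°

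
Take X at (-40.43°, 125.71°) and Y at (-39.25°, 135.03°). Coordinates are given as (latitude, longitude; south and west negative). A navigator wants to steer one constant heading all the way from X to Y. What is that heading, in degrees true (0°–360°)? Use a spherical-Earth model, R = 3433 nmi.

80.6°

Δψ = ln[tan(π/4+φ₂/2)/tan(π/4+φ₁/2)] = +0.0268
Δλ = +0.1627 rad (taken the short way round)
course = atan2(Δλ, Δψ) = 80.64°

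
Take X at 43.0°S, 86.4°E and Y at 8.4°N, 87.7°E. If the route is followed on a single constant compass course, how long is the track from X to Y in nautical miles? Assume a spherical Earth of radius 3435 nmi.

Δψ = ln[tan(π/4+φ₂/2)/tan(π/4+φ₁/2)] = +0.9800;  Δφ = +0.8971 rad,  Δλ = +0.0227 rad
q = Δφ/Δψ = 0.9154
d = R·√(Δφ² + q²Δλ²) = 3435·0.89734 = 3082 nmi

3082 nmi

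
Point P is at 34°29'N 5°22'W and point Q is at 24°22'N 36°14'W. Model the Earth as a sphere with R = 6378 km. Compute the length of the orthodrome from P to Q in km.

Haversine: a = sin²(Δφ/2)+cos φ₁ cos φ₂ sin²(Δλ/2) = 0.06095;  σ = 2·atan2(√a,√(1−a))
σ = 28.586° → d = Rσ = 6378·0.49892 = 3182 km

3182 km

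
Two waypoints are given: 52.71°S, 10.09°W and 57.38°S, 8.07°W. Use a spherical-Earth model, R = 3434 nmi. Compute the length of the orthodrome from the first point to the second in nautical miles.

cos σ = sin φ₁ sin φ₂ + cos φ₁ cos φ₂ cos Δλ
      = sin(-52.71°)sin(-57.38°) + cos(-52.71°)cos(-57.38°)cos(2.02°) = 0.9965
σ = 4.811° → d = Rσ = 3434·0.08396 = 288 nmi

288 nmi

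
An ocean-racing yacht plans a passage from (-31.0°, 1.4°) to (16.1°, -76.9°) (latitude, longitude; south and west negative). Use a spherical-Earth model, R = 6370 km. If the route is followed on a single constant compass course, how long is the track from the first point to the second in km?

9878 km

Δψ = ln[tan(π/4+φ₂/2)/tan(π/4+φ₁/2)] = +0.8543;  Δφ = +0.8221 rad,  Δλ = -1.3666 rad
q = Δφ/Δψ = 0.9622
d = R·√(Δφ² + q²Δλ²) = 6370·1.55076 = 9878 km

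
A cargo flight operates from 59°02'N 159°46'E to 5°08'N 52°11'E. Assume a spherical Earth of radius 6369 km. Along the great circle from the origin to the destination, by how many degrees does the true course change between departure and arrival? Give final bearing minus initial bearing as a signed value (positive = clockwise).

-78.3°

At departure: θ₁ = atan2(sin Δλ cos φ₂, cos φ₁ sin φ₂ − sin φ₁ cos φ₂ cos Δλ) = 287.76°
At arrival: θ₂ = atan2(sin Δλ cos φ₁, −cos φ₂ sin φ₁ + sin φ₂ cos φ₁ cos Δλ) = 209.47°
Δθ = θ₂ − θ₁ = -78.3°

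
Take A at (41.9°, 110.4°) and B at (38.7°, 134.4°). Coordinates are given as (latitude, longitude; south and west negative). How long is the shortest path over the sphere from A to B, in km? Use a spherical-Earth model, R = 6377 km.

cos σ = sin φ₁ sin φ₂ + cos φ₁ cos φ₂ cos Δλ
      = sin(41.90°)sin(38.70°) + cos(41.90°)cos(38.70°)cos(24.00°) = 0.9482
σ = 18.519° → d = Rσ = 6377·0.32321 = 2061 km

2061 km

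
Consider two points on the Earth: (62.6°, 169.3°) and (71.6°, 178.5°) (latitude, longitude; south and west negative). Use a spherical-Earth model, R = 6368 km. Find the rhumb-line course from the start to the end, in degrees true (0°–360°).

21.4°

Δψ = ln[tan(π/4+φ₂/2)/tan(π/4+φ₁/2)] = +0.4089
Δλ = +0.1606 rad (taken the short way round)
course = atan2(Δλ, Δψ) = 21.44°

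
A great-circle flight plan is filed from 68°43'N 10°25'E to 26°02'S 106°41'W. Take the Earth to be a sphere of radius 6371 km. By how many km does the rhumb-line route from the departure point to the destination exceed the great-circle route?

784 km

Great circle: cos σ = sin φ₁ sin φ₂ + cos φ₁ cos φ₂ cos Δλ,  σ = 2.1622 rad → d_gc = 13775.5 km
Rhumb line: Δψ = -2.1427, q = Δφ/Δψ = 0.7718, d_rh = R√(Δφ²+q²Δλ²) = 14559.8 km
Excess = 14559.8 − 13775.5 = 784.3 ≈ 784 km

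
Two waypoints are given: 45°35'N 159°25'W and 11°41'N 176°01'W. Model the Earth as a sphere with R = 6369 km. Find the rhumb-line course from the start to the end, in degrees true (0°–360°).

Δψ = ln[tan(π/4+φ₂/2)/tan(π/4+φ₁/2)] = -0.6905
Δλ = -0.2897 rad (taken the short way round)
course = atan2(Δλ, Δψ) = 202.76°

202.8°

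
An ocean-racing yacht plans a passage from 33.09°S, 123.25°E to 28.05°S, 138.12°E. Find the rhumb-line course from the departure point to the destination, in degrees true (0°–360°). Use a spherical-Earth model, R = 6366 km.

68.5°

Meridional parts: M(φ₁)=-0.6126, M(φ₂)=-0.5104 → ΔM = +0.1022;  Δλ = +0.2595 rad
tan C = Δλ / ΔM = +2.5389 → C = 68.50°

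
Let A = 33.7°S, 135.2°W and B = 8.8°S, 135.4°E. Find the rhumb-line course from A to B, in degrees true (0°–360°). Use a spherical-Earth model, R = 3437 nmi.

286.8°

Meridional parts: M(φ₁)=-0.6254, M(φ₂)=-0.1542 → ΔM = +0.4712;  Δλ = -1.5603 rad
tan C = Δλ / ΔM = -3.3117 → C = 286.80°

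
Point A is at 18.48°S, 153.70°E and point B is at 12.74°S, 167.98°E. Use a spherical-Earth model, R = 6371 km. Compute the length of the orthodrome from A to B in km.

Haversine: a = sin²(Δφ/2)+cos φ₁ cos φ₂ sin²(Δλ/2) = 0.01680;  σ = 2·atan2(√a,√(1−a))
σ = 14.894° → d = Rσ = 6371·0.25995 = 1656 km

1656 km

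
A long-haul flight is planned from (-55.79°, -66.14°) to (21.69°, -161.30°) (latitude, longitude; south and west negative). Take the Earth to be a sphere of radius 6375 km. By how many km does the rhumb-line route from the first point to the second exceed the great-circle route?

Great circle: cos σ = sin φ₁ sin φ₂ + cos φ₁ cos φ₂ cos Δλ,  σ = 1.9312 rad → d_gc = 12311.2 km
Rhumb line: Δψ = +1.5665, q = Δφ/Δψ = 0.8633, d_rh = R√(Δφ²+q²Δλ²) = 12564.4 km
Excess = 12564.4 − 12311.2 = 253.2 ≈ 253 km

253 km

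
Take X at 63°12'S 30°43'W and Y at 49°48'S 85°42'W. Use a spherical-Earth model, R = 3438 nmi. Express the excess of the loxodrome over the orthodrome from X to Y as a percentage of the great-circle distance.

2.8%

Great circle: σ = 0.5572 rad → d_gc = Rσ = 1915.6 nmi
Rhumb: Δφ = +0.2339, Δλ = -0.9596, Δψ = +0.4292, q = Δφ/Δψ = 0.5449 → d_rh = R√(Δφ²+q²Δλ²) = 1969.2 nmi
Excess = (1969.2 − 1915.6) / 1915.6 = 53.6 / 1915.6 = 2.80% ≈ 2.8%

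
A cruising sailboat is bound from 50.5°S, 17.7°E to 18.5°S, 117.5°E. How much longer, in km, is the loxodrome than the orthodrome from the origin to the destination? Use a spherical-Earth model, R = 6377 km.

Great circle: cos σ = sin φ₁ sin φ₂ + cos φ₁ cos φ₂ cos Δλ,  σ = 1.4281 rad → d_gc = 9107.3 km
Rhumb line: Δψ = +0.6957, q = Δφ/Δψ = 0.8028, d_rh = R√(Δφ²+q²Δλ²) = 9602.4 km
Excess = 9602.4 − 9107.3 = 495.1 ≈ 495 km

495 km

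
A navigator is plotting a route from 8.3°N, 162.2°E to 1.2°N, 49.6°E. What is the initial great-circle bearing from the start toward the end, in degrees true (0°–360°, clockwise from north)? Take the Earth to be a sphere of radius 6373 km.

N = sin Δλ·cos φ₂ = -0.9230;  D = cos φ₁ sin φ₂ − sin φ₁ cos φ₂ cos Δλ = +0.0762
initial course = atan2(N, D) = 274.72°

274.7°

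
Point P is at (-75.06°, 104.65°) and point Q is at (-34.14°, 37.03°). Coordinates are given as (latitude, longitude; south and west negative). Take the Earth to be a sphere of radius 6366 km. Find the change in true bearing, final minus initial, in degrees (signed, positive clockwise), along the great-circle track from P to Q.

+60.5°

Initial bearing θ₁ = atan2(sin Δλ cos φ₂, cos φ₁ sin φ₂ − sin φ₁ cos φ₂ cos Δλ) = 281.79°
Final bearing θ₂ = (initial bearing from the destination back to the start) + 180° = 342.25°
Δθ = θ₂ − θ₁ = +60.5°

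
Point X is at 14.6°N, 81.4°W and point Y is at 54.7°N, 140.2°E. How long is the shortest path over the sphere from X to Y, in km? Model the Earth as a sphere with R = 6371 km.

11371 km

Haversine: a = sin²(Δφ/2)+cos φ₁ cos φ₂ sin²(Δλ/2) = 0.60622;  σ = 2·atan2(√a,√(1−a))
σ = 102.266° → d = Rσ = 6371·1.78487 = 11371 km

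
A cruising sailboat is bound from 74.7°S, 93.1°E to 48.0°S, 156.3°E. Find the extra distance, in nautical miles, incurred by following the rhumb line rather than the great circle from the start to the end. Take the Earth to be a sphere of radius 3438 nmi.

91 nmi

Great circle: cos σ = sin φ₁ sin φ₂ + cos φ₁ cos φ₂ cos Δλ,  σ = 0.6495 rad → d_gc = 2232.8 nmi
Rhumb line: Δψ = +1.0501, q = Δφ/Δψ = 0.4438, d_rh = R√(Δφ²+q²Δλ²) = 2323.6 nmi
Excess = 2323.6 − 2232.8 = 90.8 ≈ 91 nmi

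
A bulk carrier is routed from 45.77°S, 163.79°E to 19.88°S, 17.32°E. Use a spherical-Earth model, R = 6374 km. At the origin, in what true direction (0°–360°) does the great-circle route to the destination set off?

213.0°

θ = atan2( sin Δλ·cos φ₂ ,  cos φ₁ sin φ₂ − sin φ₁ cos φ₂ cos Δλ )
  = atan2(-0.5195, -0.7989) = 213.03°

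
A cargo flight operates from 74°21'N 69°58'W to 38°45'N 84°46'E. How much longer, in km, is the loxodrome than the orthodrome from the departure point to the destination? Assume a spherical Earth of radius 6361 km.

2122 km

Great circle: cos σ = sin φ₁ sin φ₂ + cos φ₁ cos φ₂ cos Δλ,  σ = 1.1456 rad → d_gc = 7287.4 km
Rhumb line: Δψ = -1.2500, q = Δφ/Δψ = 0.4971, d_rh = R√(Δφ²+q²Δλ²) = 9409.4 km
Excess = 9409.4 − 7287.4 = 2122.0 ≈ 2122 km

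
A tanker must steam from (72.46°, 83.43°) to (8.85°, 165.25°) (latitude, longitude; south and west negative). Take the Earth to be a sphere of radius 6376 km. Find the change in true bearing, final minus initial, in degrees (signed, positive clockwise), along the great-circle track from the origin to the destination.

At departure: θ₁ = atan2(sin Δλ cos φ₂, cos φ₁ sin φ₂ − sin φ₁ cos φ₂ cos Δλ) = 95.12°
At arrival: θ₂ = atan2(sin Δλ cos φ₁, −cos φ₂ sin φ₁ + sin φ₂ cos φ₁ cos Δλ) = 162.31°
Δθ = θ₂ − θ₁ = +67.2°

+67.2°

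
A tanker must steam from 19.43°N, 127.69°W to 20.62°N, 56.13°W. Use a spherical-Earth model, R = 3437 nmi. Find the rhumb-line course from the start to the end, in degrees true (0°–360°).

Meridional parts: M(φ₁)=+0.3458, M(φ₂)=+0.3679 → ΔM = +0.0221;  Δλ = +1.2490 rad
tan C = Δλ / ΔM = +56.4976 → C = 88.99°

89.0°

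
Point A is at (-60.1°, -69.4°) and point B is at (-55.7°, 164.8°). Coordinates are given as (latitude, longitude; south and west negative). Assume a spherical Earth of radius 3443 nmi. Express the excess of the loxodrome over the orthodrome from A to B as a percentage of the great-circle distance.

Great circle: σ = 0.9863 rad → d_gc = Rσ = 3395.7 nmi
Rhumb: Δφ = +0.0768, Δλ = -2.1956, Δψ = +0.1447, q = Δφ/Δψ = 0.5306 → d_rh = R√(Δφ²+q²Δλ²) = 4019.8 nmi
Excess = (4019.8 − 3395.7) / 3395.7 = 624.1 / 3395.7 = 18.38% ≈ 18.4%

18.4%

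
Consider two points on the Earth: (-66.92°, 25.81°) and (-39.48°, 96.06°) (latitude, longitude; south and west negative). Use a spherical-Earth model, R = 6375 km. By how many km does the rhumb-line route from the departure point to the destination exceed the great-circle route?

Great circle: cos σ = sin φ₁ sin φ₂ + cos φ₁ cos φ₂ cos Δλ,  σ = 0.8132 rad → d_gc = 5184.3 km
Rhumb line: Δψ = +0.8376, q = Δφ/Δψ = 0.5717, d_rh = R√(Δφ²+q²Δλ²) = 5412.3 km
Excess = 5412.3 − 5184.3 = 228.0 ≈ 228 km

228 km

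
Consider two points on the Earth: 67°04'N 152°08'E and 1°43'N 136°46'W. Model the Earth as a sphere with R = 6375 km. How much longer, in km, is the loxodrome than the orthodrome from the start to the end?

249 km

Great circle: cos σ = sin φ₁ sin φ₂ + cos φ₁ cos φ₂ cos Δλ,  σ = 1.4164 rad → d_gc = 9029.8 km
Rhumb line: Δψ = -1.5653, q = Δφ/Δψ = 0.7286, d_rh = R√(Δφ²+q²Δλ²) = 9278.8 km
Excess = 9278.8 − 9029.8 = 249.0 ≈ 249 km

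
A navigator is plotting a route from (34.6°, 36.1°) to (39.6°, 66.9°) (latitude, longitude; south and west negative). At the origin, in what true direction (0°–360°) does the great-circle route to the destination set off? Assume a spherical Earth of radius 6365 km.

N = sin Δλ·cos φ₂ = +0.3945;  D = cos φ₁ sin φ₂ − sin φ₁ cos φ₂ cos Δλ = +0.1489
initial course = atan2(N, D) = 69.33°

69.3°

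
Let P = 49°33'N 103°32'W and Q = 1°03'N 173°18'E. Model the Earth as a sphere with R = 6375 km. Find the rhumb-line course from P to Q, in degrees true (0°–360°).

Meridional parts: M(φ₁)=+0.9985, M(φ₂)=+0.0183 → ΔM = -0.9802;  Δλ = -1.4515 rad
tan C = Δλ / ΔM = +1.4809 → C = 235.97°

236.0°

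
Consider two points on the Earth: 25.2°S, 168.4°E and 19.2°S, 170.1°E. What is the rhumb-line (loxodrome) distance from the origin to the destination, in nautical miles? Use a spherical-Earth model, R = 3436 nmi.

372 nmi

Rhumb course C = atan2(Δλ, Δψ) with Δψ = ln[tan(π/4+φ₂/2)/tan(π/4+φ₁/2)] = +0.1132, Δλ = +0.0297 → C = 14.69°
d = R·|Δφ| / |cos C| = 3436·0.10472 / 0.96731 = 372 nmi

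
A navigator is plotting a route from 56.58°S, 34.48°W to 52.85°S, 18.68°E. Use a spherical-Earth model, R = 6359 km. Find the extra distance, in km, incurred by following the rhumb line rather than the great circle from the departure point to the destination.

84 km

Great circle: cos σ = sin φ₁ sin φ₂ + cos φ₁ cos φ₂ cos Δλ,  σ = 0.5262 rad → d_gc = 3346.4 km
Rhumb line: Δψ = +0.1128, q = Δφ/Δψ = 0.5771, d_rh = R√(Δφ²+q²Δλ²) = 3430.2 km
Excess = 3430.2 − 3346.4 = 83.8 ≈ 84 km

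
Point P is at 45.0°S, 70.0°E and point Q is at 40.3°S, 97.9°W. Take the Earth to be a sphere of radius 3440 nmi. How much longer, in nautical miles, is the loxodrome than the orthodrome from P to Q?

1770 nmi

Great circle: cos σ = sin φ₁ sin φ₂ + cos φ₁ cos φ₂ cos Δλ,  σ = 1.6408 rad → d_gc = 5644.4 nmi
Rhumb line: Δψ = +0.1116, q = Δφ/Δψ = 0.7349, d_rh = R√(Δφ²+q²Δλ²) = 7414.1 nmi
Excess = 7414.1 − 5644.4 = 1769.7 ≈ 1770 nmi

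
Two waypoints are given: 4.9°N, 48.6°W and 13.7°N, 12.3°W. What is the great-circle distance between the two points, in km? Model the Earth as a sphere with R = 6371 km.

4096 km

Haversine: a = sin²(Δφ/2)+cos φ₁ cos φ₂ sin²(Δλ/2) = 0.09982;  σ = 2·atan2(√a,√(1−a))
σ = 36.835° → d = Rσ = 6371·0.64289 = 4096 km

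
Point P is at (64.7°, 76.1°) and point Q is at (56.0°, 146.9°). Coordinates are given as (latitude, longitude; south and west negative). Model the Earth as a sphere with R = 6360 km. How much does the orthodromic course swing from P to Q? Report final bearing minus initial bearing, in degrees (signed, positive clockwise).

At departure: θ₁ = atan2(sin Δλ cos φ₂, cos φ₁ sin φ₂ − sin φ₁ cos φ₂ cos Δλ) = 70.40°
At arrival: θ₂ = atan2(sin Δλ cos φ₁, −cos φ₂ sin φ₁ + sin φ₂ cos φ₁ cos Δλ) = 133.95°
Δθ = θ₂ − θ₁ = +63.5°

+63.5°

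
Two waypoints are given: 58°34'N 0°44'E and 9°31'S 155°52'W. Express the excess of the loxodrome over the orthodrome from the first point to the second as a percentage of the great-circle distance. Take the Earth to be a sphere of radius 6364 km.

Great circle: σ = 2.2308 rad → d_gc = Rσ = 14196.6 km
Rhumb: Δφ = -1.1883, Δλ = -2.7332, Δψ = -1.4348, q = Δφ/Δψ = 0.8282 → d_rh = R√(Δφ²+q²Δλ²) = 16269.3 km
Excess = (16269.3 − 14196.6) / 14196.6 = 2072.7 / 14196.6 = 14.60% ≈ 14.6%

14.6%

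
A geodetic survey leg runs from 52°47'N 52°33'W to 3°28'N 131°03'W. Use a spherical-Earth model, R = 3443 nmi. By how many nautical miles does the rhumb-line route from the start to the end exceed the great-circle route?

113 nmi

Great circle: cos σ = sin φ₁ sin φ₂ + cos φ₁ cos φ₂ cos Δλ,  σ = 1.4015 rad → d_gc = 4825.27 nmi
Rhumb line: Δψ = -1.0280, q = Δφ/Δψ = 0.8373, d_rh = R√(Δφ²+q²Δλ²) = 4937.78 nmi
Excess = 4937.78 − 4825.27 = 112.51 ≈ 113 nmi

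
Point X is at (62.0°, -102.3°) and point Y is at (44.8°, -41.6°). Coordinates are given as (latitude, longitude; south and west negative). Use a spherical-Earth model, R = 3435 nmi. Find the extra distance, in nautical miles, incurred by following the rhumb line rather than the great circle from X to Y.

74 nmi

Great circle: cos σ = sin φ₁ sin φ₂ + cos φ₁ cos φ₂ cos Δλ,  σ = 0.6678 rad → d_gc = 2293.9 nmi
Rhumb line: Δψ = -0.5125, q = Δφ/Δψ = 0.5857, d_rh = R√(Δφ²+q²Δλ²) = 2367.8 nmi
Excess = 2367.8 − 2293.9 = 73.9 ≈ 74 nmi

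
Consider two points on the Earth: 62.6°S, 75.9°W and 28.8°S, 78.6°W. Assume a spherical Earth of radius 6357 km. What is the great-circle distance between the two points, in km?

Haversine: a = sin²(Δφ/2)+cos φ₁ cos φ₂ sin²(Δλ/2) = 0.08473;  σ = 2·atan2(√a,√(1−a))
σ = 33.846° → d = Rσ = 6357·0.59073 = 3755 km

3755 km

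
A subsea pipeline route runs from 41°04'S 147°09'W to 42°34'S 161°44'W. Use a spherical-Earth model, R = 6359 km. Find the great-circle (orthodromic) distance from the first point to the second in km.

cos σ = sin φ₁ sin φ₂ + cos φ₁ cos φ₂ cos Δλ
      = sin(-41.07°)sin(-42.57°) + cos(-41.07°)cos(-42.57°)cos(-14.58°) = 0.9818
σ = 10.958° → d = Rσ = 6359·0.19125 = 1216 km

1216 km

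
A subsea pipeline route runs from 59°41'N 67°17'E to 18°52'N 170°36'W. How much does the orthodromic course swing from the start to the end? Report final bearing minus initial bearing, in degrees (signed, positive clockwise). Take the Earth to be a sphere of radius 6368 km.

Initial bearing θ₁ = atan2(sin Δλ cos φ₂, cos φ₁ sin φ₂ − sin φ₁ cos φ₂ cos Δλ) = 53.29°
Final bearing θ₂ = (initial bearing from the destination back to the start) + 180° = 154.68°
Δθ = θ₂ − θ₁ = +101.4°

+101.4°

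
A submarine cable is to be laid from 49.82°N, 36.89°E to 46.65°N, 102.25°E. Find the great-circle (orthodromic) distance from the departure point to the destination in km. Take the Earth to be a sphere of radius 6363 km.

Haversine: a = sin²(Δφ/2)+cos φ₁ cos φ₂ sin²(Δλ/2) = 0.12989;  σ = 2·atan2(√a,√(1−a))
σ = 42.249° → d = Rσ = 6363·0.73739 = 4692 km

4692 km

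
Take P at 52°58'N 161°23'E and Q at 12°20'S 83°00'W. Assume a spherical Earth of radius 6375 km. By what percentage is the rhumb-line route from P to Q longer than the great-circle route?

4.1%

Great circle: σ = 2.0096 rad → d_gc = Rσ = 12811.5 km
Rhumb: Δφ = -1.1397, Δλ = +2.0179, Δψ = -1.3108, q = Δφ/Δψ = 0.8695 → d_rh = R√(Δφ²+q²Δλ²) = 13337.5 km
Excess = (13337.5 − 12811.5) / 12811.5 = 526.0 / 12811.5 = 4.11% ≈ 4.1%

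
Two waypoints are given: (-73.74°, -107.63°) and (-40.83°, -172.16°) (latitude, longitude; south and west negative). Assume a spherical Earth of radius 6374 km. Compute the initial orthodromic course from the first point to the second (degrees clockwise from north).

N = sin Δλ·cos φ₂ = -0.6831;  D = cos φ₁ sin φ₂ − sin φ₁ cos φ₂ cos Δλ = +0.1293
initial course = atan2(N, D) = 280.72°

280.7°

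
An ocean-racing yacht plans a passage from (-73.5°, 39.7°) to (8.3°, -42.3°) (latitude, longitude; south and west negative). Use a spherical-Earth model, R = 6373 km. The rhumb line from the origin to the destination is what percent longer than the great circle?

Great circle: σ = 1.6703 rad → d_gc = Rσ = 10644.6 km
Rhumb: Δφ = +1.4277, Δλ = -1.4312, Δψ = +2.0764, q = Δφ/Δψ = 0.6876 → d_rh = R√(Δφ²+q²Δλ²) = 11050.4 km
Excess = (11050.4 − 10644.6) / 10644.6 = 405.8 / 10644.6 = 3.81% ≈ 3.8%

3.8%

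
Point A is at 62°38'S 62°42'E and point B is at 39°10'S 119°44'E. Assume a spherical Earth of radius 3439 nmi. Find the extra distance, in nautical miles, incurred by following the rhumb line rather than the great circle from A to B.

Great circle: cos σ = sin φ₁ sin φ₂ + cos φ₁ cos φ₂ cos Δλ,  σ = 0.7154 rad → d_gc = 2460.275 nmi
Rhumb line: Δψ = +0.6687, q = Δφ/Δψ = 0.6124, d_rh = R√(Δφ²+q²Δλ²) = 2525.766 nmi
Excess = 2525.766 − 2460.275 = 65.491 ≈ 65 nmi

65 nmi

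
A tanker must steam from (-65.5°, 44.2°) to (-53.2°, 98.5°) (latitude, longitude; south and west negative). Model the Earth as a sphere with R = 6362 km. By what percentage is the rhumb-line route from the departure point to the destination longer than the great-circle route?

2.9%

Great circle: σ = 0.5083 rad → d_gc = Rσ = 3233.6 km
Rhumb: Δφ = +0.2147, Δλ = +0.9477, Δψ = +0.4267, q = Δφ/Δψ = 0.5032 → d_rh = R√(Δφ²+q²Δλ²) = 3327.0 km
Excess = (3327.0 − 3233.6) / 3233.6 = 93.4 / 3233.6 = 2.89% ≈ 2.9%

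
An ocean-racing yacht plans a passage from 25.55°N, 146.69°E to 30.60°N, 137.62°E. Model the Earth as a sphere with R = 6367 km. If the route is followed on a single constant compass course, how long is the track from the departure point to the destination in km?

Rhumb course C = atan2(Δλ, Δψ) with Δψ = ln[tan(π/4+φ₂/2)/tan(π/4+φ₁/2)] = +0.0999, Δλ = -0.1583 → C = 302.27°
d = R·|Δφ| / |cos C| = 6367·0.08814 / 0.53386 = 1051 km

1051 km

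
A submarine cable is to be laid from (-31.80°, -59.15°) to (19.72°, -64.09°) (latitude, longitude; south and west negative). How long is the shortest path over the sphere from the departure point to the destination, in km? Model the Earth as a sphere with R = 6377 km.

5758 km

Haversine: a = sin²(Δφ/2)+cos φ₁ cos φ₂ sin²(Δλ/2) = 0.19037;  σ = 2·atan2(√a,√(1−a))
σ = 51.737° → d = Rσ = 6377·0.90298 = 5758 km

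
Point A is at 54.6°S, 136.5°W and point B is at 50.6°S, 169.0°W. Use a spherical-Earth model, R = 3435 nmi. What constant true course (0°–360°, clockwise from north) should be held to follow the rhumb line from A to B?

281.5°

Meridional parts: M(φ₁)=-1.1421, M(φ₂)=-1.0271 → ΔM = +0.1150;  Δλ = -0.5672 rad
tan C = Δλ / ΔM = -4.9305 → C = 281.47°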